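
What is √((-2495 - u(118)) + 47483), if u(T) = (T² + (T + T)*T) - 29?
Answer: √3245 ≈ 56.965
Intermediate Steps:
u(T) = -29 + 3*T² (u(T) = (T² + (2*T)*T) - 29 = (T² + 2*T²) - 29 = 3*T² - 29 = -29 + 3*T²)
√((-2495 - u(118)) + 47483) = √((-2495 - (-29 + 3*118²)) + 47483) = √((-2495 - (-29 + 3*13924)) + 47483) = √((-2495 - (-29 + 41772)) + 47483) = √((-2495 - 1*41743) + 47483) = √((-2495 - 41743) + 47483) = √(-44238 + 47483) = √3245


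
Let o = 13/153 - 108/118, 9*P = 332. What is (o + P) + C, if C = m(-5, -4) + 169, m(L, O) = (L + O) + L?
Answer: 1724686/9027 ≈ 191.06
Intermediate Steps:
P = 332/9 (P = (1/9)*332 = 332/9 ≈ 36.889)
o = -7495/9027 (o = 13*(1/153) - 108*1/118 = 13/153 - 54/59 = -7495/9027 ≈ -0.83029)
m(L, O) = O + 2*L
C = 155 (C = (-4 + 2*(-5)) + 169 = (-4 - 10) + 169 = -14 + 169 = 155)
(o + P) + C = (-7495/9027 + 332/9) + 155 = 325501/9027 + 155 = 1724686/9027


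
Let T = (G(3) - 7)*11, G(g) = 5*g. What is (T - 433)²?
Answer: 119025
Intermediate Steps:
T = 88 (T = (5*3 - 7)*11 = (15 - 7)*11 = 8*11 = 88)
(T - 433)² = (88 - 433)² = (-345)² = 119025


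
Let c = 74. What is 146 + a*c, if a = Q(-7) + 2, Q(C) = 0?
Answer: 294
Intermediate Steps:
a = 2 (a = 0 + 2 = 2)
146 + a*c = 146 + 2*74 = 146 + 148 = 294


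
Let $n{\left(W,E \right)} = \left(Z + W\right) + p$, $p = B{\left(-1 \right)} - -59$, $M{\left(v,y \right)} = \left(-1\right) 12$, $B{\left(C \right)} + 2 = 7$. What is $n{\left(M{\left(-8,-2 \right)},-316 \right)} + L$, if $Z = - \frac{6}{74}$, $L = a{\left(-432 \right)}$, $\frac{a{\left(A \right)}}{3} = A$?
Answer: $- \frac{46031}{37} \approx -1244.1$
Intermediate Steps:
$B{\left(C \right)} = 5$ ($B{\left(C \right)} = -2 + 7 = 5$)
$a{\left(A \right)} = 3 A$
$M{\left(v,y \right)} = -12$
$L = -1296$ ($L = 3 \left(-432\right) = -1296$)
$p = 64$ ($p = 5 - -59 = 5 + 59 = 64$)
$Z = - \frac{3}{37}$ ($Z = \left(-6\right) \frac{1}{74} = - \frac{3}{37} \approx -0.081081$)
$n{\left(W,E \right)} = \frac{2365}{37} + W$ ($n{\left(W,E \right)} = \left(- \frac{3}{37} + W\right) + 64 = \frac{2365}{37} + W$)
$n{\left(M{\left(-8,-2 \right)},-316 \right)} + L = \left(\frac{2365}{37} - 12\right) - 1296 = \frac{1921}{37} - 1296 = - \frac{46031}{37}$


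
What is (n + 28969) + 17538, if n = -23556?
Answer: 22951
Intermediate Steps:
(n + 28969) + 17538 = (-23556 + 28969) + 17538 = 5413 + 17538 = 22951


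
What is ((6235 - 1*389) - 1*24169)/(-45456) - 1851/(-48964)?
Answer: 245326607/556426896 ≈ 0.44090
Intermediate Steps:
((6235 - 1*389) - 1*24169)/(-45456) - 1851/(-48964) = ((6235 - 389) - 24169)*(-1/45456) - 1851*(-1/48964) = (5846 - 24169)*(-1/45456) + 1851/48964 = -18323*(-1/45456) + 1851/48964 = 18323/45456 + 1851/48964 = 245326607/556426896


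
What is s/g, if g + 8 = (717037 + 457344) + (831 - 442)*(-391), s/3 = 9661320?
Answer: 536740/18931 ≈ 28.352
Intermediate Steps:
s = 28983960 (s = 3*9661320 = 28983960)
g = 1022274 (g = -8 + ((717037 + 457344) + (831 - 442)*(-391)) = -8 + (1174381 + 389*(-391)) = -8 + (1174381 - 152099) = -8 + 1022282 = 1022274)
s/g = 28983960/1022274 = 28983960*(1/1022274) = 536740/18931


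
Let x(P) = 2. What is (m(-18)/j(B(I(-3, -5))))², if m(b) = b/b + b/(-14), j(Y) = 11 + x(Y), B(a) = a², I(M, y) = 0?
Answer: 256/8281 ≈ 0.030914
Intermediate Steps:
j(Y) = 13 (j(Y) = 11 + 2 = 13)
m(b) = 1 - b/14 (m(b) = 1 + b*(-1/14) = 1 - b/14)
(m(-18)/j(B(I(-3, -5))))² = ((1 - 1/14*(-18))/13)² = ((1 + 9/7)*(1/13))² = ((16/7)*(1/13))² = (16/91)² = 256/8281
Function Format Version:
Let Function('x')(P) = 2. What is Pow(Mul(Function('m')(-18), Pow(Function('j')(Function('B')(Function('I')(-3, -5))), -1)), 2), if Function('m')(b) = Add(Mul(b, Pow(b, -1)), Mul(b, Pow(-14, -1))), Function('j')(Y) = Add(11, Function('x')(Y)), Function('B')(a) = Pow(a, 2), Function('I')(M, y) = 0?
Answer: Rational(256, 8281) ≈ 0.030914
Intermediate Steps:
Function('j')(Y) = 13 (Function('j')(Y) = Add(11, 2) = 13)
Function('m')(b) = Add(1, Mul(Rational(-1, 14), b)) (Function('m')(b) = Add(1, Mul(b, Rational(-1, 14))) = Add(1, Mul(Rational(-1, 14), b)))
Pow(Mul(Function('m')(-18), Pow(Function('j')(Function('B')(Function('I')(-3, -5))), -1)), 2) = Pow(Mul(Add(1, Mul(Rational(-1, 14), -18)), Pow(13, -1)), 2) = Pow(Mul(Add(1, Rational(9, 7)), Rational(1, 13)), 2) = Pow(Mul(Rational(16, 7), Rational(1, 13)), 2) = Pow(Rational(16, 91), 2) = Rational(256, 8281)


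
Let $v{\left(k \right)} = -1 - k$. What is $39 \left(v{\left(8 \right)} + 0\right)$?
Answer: $-351$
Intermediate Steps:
$39 \left(v{\left(8 \right)} + 0\right) = 39 \left(\left(-1 - 8\right) + 0\right) = 39 \left(-9 + 0\right) = 39 \left(-9\right) = -351$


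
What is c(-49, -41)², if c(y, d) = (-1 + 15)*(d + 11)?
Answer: 176400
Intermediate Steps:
c(y, d) = 154 + 14*d (c(y, d) = 14*(11 + d) = 154 + 14*d)
c(-49, -41)² = (154 + 14*(-41))² = (154 - 574)² = (-420)² = 176400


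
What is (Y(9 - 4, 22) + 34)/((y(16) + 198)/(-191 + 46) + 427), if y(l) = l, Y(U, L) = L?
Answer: 8120/61701 ≈ 0.13160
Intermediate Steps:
(Y(9 - 4, 22) + 34)/((y(16) + 198)/(-191 + 46) + 427) = (22 + 34)/((16 + 198)/(-191 + 46) + 427) = 56/(214/(-145) + 427) = 56/(214*(-1/145) + 427) = 56/(-214/145 + 427) = 56/(61701/145) = 56*(145/61701) = 8120/61701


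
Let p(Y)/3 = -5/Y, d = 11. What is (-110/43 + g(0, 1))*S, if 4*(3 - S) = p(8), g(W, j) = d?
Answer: 40293/1376 ≈ 29.283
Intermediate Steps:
g(W, j) = 11
p(Y) = -15/Y (p(Y) = 3*(-5/Y) = -15/Y)
S = 111/32 (S = 3 - (-15)/(4*8) = 3 - ¼*(-15/8) = 3 + 15/32 = 111/32 ≈ 3.4688)
(-110/43 + g(0, 1))*S = (-110/43 + 11)*(111/32) = (363/43)*(111/32) = 40293/1376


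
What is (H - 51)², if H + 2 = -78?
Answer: 17161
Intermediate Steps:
H = -80 (H = -2 - 78 = -80)
(H - 51)² = (-80 - 51)² = (-131)² = 17161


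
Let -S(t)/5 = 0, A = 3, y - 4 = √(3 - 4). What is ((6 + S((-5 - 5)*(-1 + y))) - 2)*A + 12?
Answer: 24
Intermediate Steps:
y = 4 + I (y = 4 + √(3 - 4) = 4 + √(-1) = 4 + I ≈ 4.0 + 1.0*I)
S(t) = 0 (S(t) = -5*0 = 0)
((6 + S((-5 - 5)*(-1 + y))) - 2)*A + 12 = ((6 + 0) - 2)*3 + 12 = (6 - 2)*3 + 12 = 4*3 + 12 = 12 + 12 = 24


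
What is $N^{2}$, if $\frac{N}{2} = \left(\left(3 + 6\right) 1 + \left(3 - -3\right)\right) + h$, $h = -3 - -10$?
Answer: $1936$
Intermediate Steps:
$h = 7$ ($h = -3 + 10 = 7$)
$N = 44$ ($N = 2 \left(\left(\left(3 + 6\right) 1 + \left(3 - -3\right)\right) + 7\right) = 2 \left(\left(9 \cdot 1 + \left(3 + 3\right)\right) + 7\right) = 2 \left(\left(9 + 6\right) + 7\right) = 2 \left(15 + 7\right) = 2 \cdot 22 = 44$)
$N^{2} = 44^{2} = 1936$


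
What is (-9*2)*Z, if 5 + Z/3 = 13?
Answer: -432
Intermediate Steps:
Z = 24 (Z = -15 + 3*13 = -15 + 39 = 24)
(-9*2)*Z = -9*2*24 = -18*24 = -432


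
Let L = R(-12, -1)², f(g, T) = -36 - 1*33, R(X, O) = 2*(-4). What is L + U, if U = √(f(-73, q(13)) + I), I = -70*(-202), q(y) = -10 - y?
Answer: 64 + √14071 ≈ 182.62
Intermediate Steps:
R(X, O) = -8
f(g, T) = -69 (f(g, T) = -36 - 33 = -69)
L = 64 (L = (-8)² = 64)
I = 14140
U = √14071 (U = √(-69 + 14140) = √14071 ≈ 118.62)
L + U = 64 + √14071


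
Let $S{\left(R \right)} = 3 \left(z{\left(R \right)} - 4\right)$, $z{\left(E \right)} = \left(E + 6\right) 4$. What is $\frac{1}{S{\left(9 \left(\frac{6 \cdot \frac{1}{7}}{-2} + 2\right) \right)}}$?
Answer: $\frac{7}{1608} \approx 0.0043532$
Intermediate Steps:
$z{\left(E \right)} = 24 + 4 E$ ($z{\left(E \right)} = \left(6 + E\right) 4 = 24 + 4 E$)
$S{\left(R \right)} = 60 + 12 R$ ($S{\left(R \right)} = 3 \left(\left(24 + 4 R\right) - 4\right) = 3 \left(20 + 4 R\right) = 60 + 12 R$)
$\frac{1}{S{\left(9 \left(\frac{6 \cdot \frac{1}{7}}{-2} + 2\right) \right)}} = \frac{1}{60 + 12 \cdot 9 \left(\frac{6 \cdot \frac{1}{7}}{-2} + 2\right)} = \frac{1}{60 + 12 \cdot 9 \left(6 \cdot \frac{1}{7} \left(- \frac{1}{2}\right) + 2\right)} = \frac{1}{60 + 12 \cdot 9 \left(\frac{6}{7} \left(- \frac{1}{2}\right) + 2\right)} = \frac{1}{60 + 12 \cdot 9 \left(- \frac{3}{7} + 2\right)} = \frac{1}{60 + 12 \cdot 9 \cdot \frac{11}{7}} = \frac{1}{60 + 12 \cdot \frac{99}{7}} = \frac{1}{60 + \frac{1188}{7}} = \frac{1}{\frac{1608}{7}} = \frac{7}{1608}$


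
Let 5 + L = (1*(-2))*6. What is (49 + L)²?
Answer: 1024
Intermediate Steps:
L = -17 (L = -5 + (1*(-2))*6 = -5 - 2*6 = -5 - 12 = -17)
(49 + L)² = (49 - 17)² = 32² = 1024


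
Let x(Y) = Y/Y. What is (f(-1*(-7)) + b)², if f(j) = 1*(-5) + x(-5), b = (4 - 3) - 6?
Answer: 81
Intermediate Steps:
x(Y) = 1
b = -5 (b = 1 - 6 = -5)
f(j) = -4 (f(j) = 1*(-5) + 1 = -5 + 1 = -4)
(f(-1*(-7)) + b)² = (-4 - 5)² = (-9)² = 81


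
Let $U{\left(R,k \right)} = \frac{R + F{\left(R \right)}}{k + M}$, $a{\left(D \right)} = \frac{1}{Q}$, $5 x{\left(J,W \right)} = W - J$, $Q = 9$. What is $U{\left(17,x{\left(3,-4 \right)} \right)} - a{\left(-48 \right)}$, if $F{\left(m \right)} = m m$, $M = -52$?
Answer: $- \frac{4679}{801} \approx -5.8414$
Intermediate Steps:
$F{\left(m \right)} = m^{2}$
$x{\left(J,W \right)} = - \frac{J}{5} + \frac{W}{5}$ ($x{\left(J,W \right)} = \frac{W - J}{5} = - \frac{J}{5} + \frac{W}{5}$)
$a{\left(D \right)} = \frac{1}{9}$
$U{\left(R,k \right)} = \frac{R + R^{2}}{-52 + k}$ ($U{\left(R,k \right)} = \frac{R + R^{2}}{k - 52} = \frac{R + R^{2}}{-52 + k}$)
$U{\left(17,x{\left(3,-4 \right)} \right)} - a{\left(-48 \right)} = \frac{17 \left(1 + 17\right)}{-52 + \left(\left(- \frac{1}{5}\right) 3 + \frac{1}{5} \left(-4\right)\right)} - \frac{1}{9} = 17 \frac{1}{-52 - \frac{7}{5}} \cdot 18 - \frac{1}{9} = 17 \frac{1}{- \frac{267}{5}} \cdot 18 - \frac{1}{9} = 17 \left(- \frac{5}{267}\right) 18 - \frac{1}{9} = - \frac{510}{89} - \frac{1}{9} = - \frac{4679}{801}$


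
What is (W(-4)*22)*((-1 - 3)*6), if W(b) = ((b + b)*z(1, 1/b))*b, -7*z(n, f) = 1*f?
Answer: -4224/7 ≈ -603.43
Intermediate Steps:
z(n, f) = -f/7
W(b) = -2*b/7 (W(b) = ((b + b)*(-1/(7*b)))*b = ((2*b)*(-1/(7*b)))*b = -2*b/7)
(W(-4)*22)*((-1 - 3)*6) = (-2/7*(-4)*22)*((-1 - 3)*6) = ((8/7)*22)*(-4*6) = (176/7)*(-24) = -4224/7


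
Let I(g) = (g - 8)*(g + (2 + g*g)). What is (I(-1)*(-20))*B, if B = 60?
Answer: 21600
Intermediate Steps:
I(g) = (-8 + g)*(2 + g + g²) (I(g) = (-8 + g)*(g + (2 + g²)) = (-8 + g)*(2 + g + g²))
(I(-1)*(-20))*B = ((-16 + (-1)³ - 7*(-1)² - 6*(-1))*(-20))*60 = ((-16 - 1 - 7*1 + 6)*(-20))*60 = ((-16 - 1 - 7 + 6)*(-20))*60 = -18*(-20)*60 = 360*60 = 21600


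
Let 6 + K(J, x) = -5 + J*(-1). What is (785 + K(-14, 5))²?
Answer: 620944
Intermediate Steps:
K(J, x) = -11 - J (K(J, x) = -6 + (-5 + J*(-1)) = -6 + (-5 - J) = -11 - J)
(785 + K(-14, 5))² = (785 + (-11 - 1*(-14)))² = (785 + (-11 + 14))² = (785 + 3)² = 788² = 620944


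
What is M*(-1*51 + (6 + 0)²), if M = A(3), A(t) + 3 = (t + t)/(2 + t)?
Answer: 27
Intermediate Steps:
A(t) = -3 + 2*t/(2 + t) (A(t) = -3 + (t + t)/(2 + t) = -3 + (2*t)/(2 + t) = -3 + 2*t/(2 + t))
M = -9/5 (M = (-6 - 1*3)/(2 + 3) = (-6 - 3)/5 = (⅕)*(-9) = -9/5 ≈ -1.8000)
M*(-1*51 + (6 + 0)²) = -9*(-1*51 + (6 + 0)²)/5 = -9*(-51 + 6²)/5 = -9*(-51 + 36)/5 = -9/5*(-15) = 27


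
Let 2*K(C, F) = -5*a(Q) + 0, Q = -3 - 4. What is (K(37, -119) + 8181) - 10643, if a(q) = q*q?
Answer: -5169/2 ≈ -2584.5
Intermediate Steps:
Q = -7
a(q) = q²
K(C, F) = -245/2 (K(C, F) = (-5*(-7)² + 0)/2 = (-5*49 + 0)/2 = (-245 + 0)/2 = (½)*(-245) = -245/2)
(K(37, -119) + 8181) - 10643 = (-245/2 + 8181) - 10643 = 16117/2 - 10643 = -5169/2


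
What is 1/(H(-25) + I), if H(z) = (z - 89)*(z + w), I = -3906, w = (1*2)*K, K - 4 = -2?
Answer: -1/1512 ≈ -0.00066138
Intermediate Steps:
K = 2 (K = 4 - 2 = 2)
w = 4 (w = (1*2)*2 = 2*2 = 4)
H(z) = (-89 + z)*(4 + z) (H(z) = (z - 89)*(z + 4) = (-89 + z)*(4 + z))
1/(H(-25) + I) = 1/((-356 + (-25)² - 85*(-25)) - 3906) = 1/((-356 + 625 + 2125) - 3906) = 1/(2394 - 3906) = 1/(-1512) = -1/1512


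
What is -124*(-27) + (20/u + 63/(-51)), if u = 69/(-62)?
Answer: 3904675/1173 ≈ 3328.8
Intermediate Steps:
u = -69/62 (u = 69*(-1/62) = -69/62 ≈ -1.1129)
-124*(-27) + (20/u + 63/(-51)) = -124*(-27) + (20/(-69/62) + 63/(-51)) = 3348 + (20*(-62/69) + 63*(-1/51)) = 3348 + (-1240/69 - 21/17) = 3348 - 22529/1173 = 3904675/1173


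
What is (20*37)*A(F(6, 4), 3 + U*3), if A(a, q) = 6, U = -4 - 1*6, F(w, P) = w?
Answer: 4440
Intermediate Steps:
U = -10 (U = -4 - 6 = -10)
(20*37)*A(F(6, 4), 3 + U*3) = (20*37)*6 = 740*6 = 4440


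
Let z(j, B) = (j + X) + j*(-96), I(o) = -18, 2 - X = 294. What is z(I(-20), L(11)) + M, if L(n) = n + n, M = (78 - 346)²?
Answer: 73242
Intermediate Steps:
X = -292 (X = 2 - 1*294 = 2 - 294 = -292)
M = 71824 (M = (-268)² = 71824)
L(n) = 2*n
z(j, B) = -292 - 95*j (z(j, B) = (j - 292) + j*(-96) = (-292 + j) - 96*j = -292 - 95*j)
z(I(-20), L(11)) + M = (-292 - 95*(-18)) + 71824 = (-292 + 1710) + 71824 = 1418 + 71824 = 73242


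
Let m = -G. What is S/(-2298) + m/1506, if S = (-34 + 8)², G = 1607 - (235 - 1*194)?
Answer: -384727/288399 ≈ -1.3340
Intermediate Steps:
G = 1566 (G = 1607 - (235 - 194) = 1607 - 1*41 = 1607 - 41 = 1566)
S = 676 (S = (-26)² = 676)
m = -1566 (m = -1*1566 = -1566)
S/(-2298) + m/1506 = 676/(-2298) - 1566/1506 = 676*(-1/2298) - 1566*1/1506 = -338/1149 - 261/251 = -384727/288399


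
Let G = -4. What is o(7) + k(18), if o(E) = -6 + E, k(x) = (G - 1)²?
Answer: 26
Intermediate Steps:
k(x) = 25 (k(x) = (-4 - 1)² = (-5)² = 25)
o(7) + k(18) = (-6 + 7) + 25 = 1 + 25 = 26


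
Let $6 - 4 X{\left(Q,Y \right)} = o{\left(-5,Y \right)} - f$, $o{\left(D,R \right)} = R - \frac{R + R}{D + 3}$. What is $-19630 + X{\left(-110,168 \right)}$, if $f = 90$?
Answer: $-19690$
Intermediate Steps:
$o{\left(D,R \right)} = R - \frac{2 R}{3 + D}$
$X{\left(Q,Y \right)} = 24 - \frac{Y}{2}$ ($X{\left(Q,Y \right)} = \frac{3}{2} - \frac{\frac{Y \left(1 - 5\right)}{3 - 5} - 90}{4} = \frac{3}{2} - \frac{Y \frac{1}{-2} \left(-4\right) - 90}{4} = \frac{3}{2} - \frac{Y \left(- \frac{1}{2}\right) \left(-4\right) - 90}{4} = \frac{3}{2} - \frac{2 Y - 90}{4} = \frac{3}{2} - \frac{-90 + 2 Y}{4} = \frac{3}{2} - \left(- \frac{45}{2} + \frac{Y}{2}\right) = 24 - \frac{Y}{2}$)
$-19630 + X{\left(-110,168 \right)} = -19630 + \left(24 - 84\right) = -19630 - 60 = -19690$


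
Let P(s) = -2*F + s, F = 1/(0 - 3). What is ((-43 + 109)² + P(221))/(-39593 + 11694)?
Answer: -13733/83697 ≈ -0.16408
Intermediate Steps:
F = -⅓ (F = 1/(-3) = -⅓ ≈ -0.33333)
P(s) = ⅔ + s (P(s) = -2*(-⅓) + s = ⅔ + s)
((-43 + 109)² + P(221))/(-39593 + 11694) = ((-43 + 109)² + (⅔ + 221))/(-39593 + 11694) = (66² + 665/3)/(-27899) = (4356 + 665/3)*(-1/27899) = (13733/3)*(-1/27899) = -13733/83697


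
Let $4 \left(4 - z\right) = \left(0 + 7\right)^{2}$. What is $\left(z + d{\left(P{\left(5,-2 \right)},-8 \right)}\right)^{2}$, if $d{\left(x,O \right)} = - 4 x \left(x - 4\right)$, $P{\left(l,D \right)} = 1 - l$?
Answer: $\frac{297025}{16} \approx 18564.0$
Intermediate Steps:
$d{\left(x,O \right)} = - 4 x \left(-4 + x\right)$
$z = - \frac{33}{4}$ ($z = 4 - \frac{\left(0 + 7\right)^{2}}{4} = 4 - \frac{7^{2}}{4} = 4 - \frac{49}{4} = - \frac{33}{4} \approx -8.25$)
$\left(z + d{\left(P{\left(5,-2 \right)},-8 \right)}\right)^{2} = \left(- \frac{33}{4} + 4 \left(1 - 5\right) \left(4 - \left(1 - 5\right)\right)\right)^{2} = \left(- \frac{33}{4} + 4 \left(-4\right) \left(4 - -4\right)\right)^{2} = \left(- \frac{33}{4} + 4 \left(-4\right) \left(4 + 4\right)\right)^{2} = \left(- \frac{33}{4} + 4 \left(-4\right) 8\right)^{2} = \left(- \frac{33}{4} - 128\right)^{2} = \left(- \frac{545}{4}\right)^{2} = \frac{297025}{16}$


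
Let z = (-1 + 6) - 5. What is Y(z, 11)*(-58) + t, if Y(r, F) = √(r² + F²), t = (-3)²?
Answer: -629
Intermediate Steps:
z = 0 (z = 5 - 5 = 0)
t = 9
Y(r, F) = √(F² + r²)
Y(z, 11)*(-58) + t = √(11² + 0²)*(-58) + 9 = √(121 + 0)*(-58) + 9 = √121*(-58) + 9 = 11*(-58) + 9 = -638 + 9 = -629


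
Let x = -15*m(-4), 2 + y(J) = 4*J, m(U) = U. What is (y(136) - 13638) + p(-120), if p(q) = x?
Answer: -13036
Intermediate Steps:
y(J) = -2 + 4*J
x = 60 (x = -15*(-4) = 60)
p(q) = 60
(y(136) - 13638) + p(-120) = ((-2 + 4*136) - 13638) + 60 = ((-2 + 544) - 13638) + 60 = (542 - 13638) + 60 = -13096 + 60 = -13036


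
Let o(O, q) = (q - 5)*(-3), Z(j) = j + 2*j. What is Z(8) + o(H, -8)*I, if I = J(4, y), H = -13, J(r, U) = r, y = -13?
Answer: 180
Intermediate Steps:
I = 4
Z(j) = 3*j
o(O, q) = 15 - 3*q (o(O, q) = (-5 + q)*(-3) = 15 - 3*q)
Z(8) + o(H, -8)*I = 3*8 + (15 - 3*(-8))*4 = 24 + (15 + 24)*4 = 24 + 39*4 = 24 + 156 = 180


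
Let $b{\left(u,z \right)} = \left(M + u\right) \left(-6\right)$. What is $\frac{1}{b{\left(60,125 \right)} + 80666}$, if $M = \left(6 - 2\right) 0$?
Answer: $\frac{1}{80306} \approx 1.2452 \cdot 10^{-5}$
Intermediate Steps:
$M = 0$ ($M = 4 \cdot 0 = 0$)
$b{\left(u,z \right)} = - 6 u$ ($b{\left(u,z \right)} = \left(0 + u\right) \left(-6\right) = u \left(-6\right) = - 6 u$)
$\frac{1}{b{\left(60,125 \right)} + 80666} = \frac{1}{\left(-6\right) 60 + 80666} = \frac{1}{-360 + 80666} = \frac{1}{80306}$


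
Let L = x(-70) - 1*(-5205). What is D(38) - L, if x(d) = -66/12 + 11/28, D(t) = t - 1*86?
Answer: -146941/28 ≈ -5247.9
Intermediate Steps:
D(t) = -86 + t (D(t) = t - 86 = -86 + t)
x(d) = -143/28 (x(d) = -66*1/12 + 11*(1/28) = -11/2 + 11/28 = -143/28)
L = 145597/28 (L = -143/28 - 1*(-5205) = -143/28 + 5205 = 145597/28 ≈ 5199.9)
D(38) - L = (-86 + 38) - 1*145597/28 = -48 - 145597/28 = -146941/28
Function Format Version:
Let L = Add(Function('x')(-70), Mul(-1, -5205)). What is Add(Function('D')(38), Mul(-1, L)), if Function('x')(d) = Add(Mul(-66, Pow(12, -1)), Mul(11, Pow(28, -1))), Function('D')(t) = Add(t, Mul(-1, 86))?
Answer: Rational(-146941, 28) ≈ -5247.9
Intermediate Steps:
Function('D')(t) = Add(-86, t) (Function('D')(t) = Add(t, -86) = Add(-86, t))
Function('x')(d) = Rational(-143, 28) (Function('x')(d) = Add(Mul(-66, Rational(1, 12)), Mul(11, Rational(1, 28))) = Add(Rational(-11, 2), Rational(11, 28)) = Rational(-143, 28))
L = Rational(145597, 28) (L = Add(Rational(-143, 28), Mul(-1, -5205)) = Add(Rational(-143, 28), 5205) = Rational(145597, 28) ≈ 5199.9)
Add(Function('D')(38), Mul(-1, L)) = Add(Add(-86, 38), Mul(-1, Rational(145597, 28))) = Add(-48, Rational(-145597, 28)) = Rational(-146941, 28)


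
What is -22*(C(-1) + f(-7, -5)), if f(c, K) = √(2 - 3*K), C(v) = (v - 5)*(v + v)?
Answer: -264 - 22*√17 ≈ -354.71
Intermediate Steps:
C(v) = 2*v*(-5 + v) (C(v) = (-5 + v)*(2*v) = 2*v*(-5 + v))
-22*(C(-1) + f(-7, -5)) = -22*(2*(-1)*(-5 - 1) + √(2 - 3*(-5))) = -22*(2*(-1)*(-6) + √(2 + 15)) = -22*(12 + √17) = -264 - 22*√17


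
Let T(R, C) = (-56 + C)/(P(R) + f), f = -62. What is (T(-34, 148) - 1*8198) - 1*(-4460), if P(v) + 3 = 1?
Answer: -59831/16 ≈ -3739.4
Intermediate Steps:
P(v) = -2 (P(v) = -3 + 1 = -2)
T(R, C) = 7/8 - C/64 (T(R, C) = (-56 + C)/(-2 - 62) = (-56 + C)/(-64) = (-56 + C)*(-1/64) = 7/8 - C/64)
(T(-34, 148) - 1*8198) - 1*(-4460) = ((7/8 - 1/64*148) - 1*8198) - 1*(-4460) = ((7/8 - 37/16) - 8198) + 4460 = (-23/16 - 8198) + 4460 = -131191/16 + 4460 = -59831/16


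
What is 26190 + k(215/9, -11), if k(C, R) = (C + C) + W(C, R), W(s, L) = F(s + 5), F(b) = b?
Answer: 78800/3 ≈ 26267.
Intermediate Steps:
W(s, L) = 5 + s (W(s, L) = s + 5 = 5 + s)
k(C, R) = 5 + 3*C (k(C, R) = (C + C) + (5 + C) = 2*C + (5 + C) = 5 + 3*C)
26190 + k(215/9, -11) = 26190 + (5 + 3*(215/9)) = 26190 + (5 + 215/3) = 26190 + 230/3 = 78800/3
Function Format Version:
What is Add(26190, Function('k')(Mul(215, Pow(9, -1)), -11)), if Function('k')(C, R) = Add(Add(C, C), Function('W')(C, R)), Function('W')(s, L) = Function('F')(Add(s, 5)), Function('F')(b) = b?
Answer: Rational(78800, 3) ≈ 26267.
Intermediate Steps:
Function('W')(s, L) = Add(5, s) (Function('W')(s, L) = Add(s, 5) = Add(5, s))
Function('k')(C, R) = Add(5, Mul(3, C)) (Function('k')(C, R) = Add(Add(C, C), Add(5, C)) = Add(Mul(2, C), Add(5, C)) = Add(5, Mul(3, C)))
Add(26190, Function('k')(Mul(215, Pow(9, -1)), -11)) = Add(26190, Add(5, Mul(3, Mul(215, Pow(9, -1))))) = Add(26190, Add(5, Mul(3, Mul(215, Rational(1, 9))))) = Add(26190, Add(5, Mul(3, Rational(215, 9)))) = Add(26190, Add(5, Rational(215, 3))) = Add(26190, Rational(230, 3)) = Rational(78800, 3)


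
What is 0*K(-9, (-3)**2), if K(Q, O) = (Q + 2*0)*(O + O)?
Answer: 0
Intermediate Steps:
K(Q, O) = 2*O*Q (K(Q, O) = (Q + 0)*(2*O) = Q*(2*O) = 2*O*Q)
0*K(-9, (-3)**2) = 0*(2*(-3)**2*(-9)) = 0*(2*9*(-9)) = 0*(-162) = 0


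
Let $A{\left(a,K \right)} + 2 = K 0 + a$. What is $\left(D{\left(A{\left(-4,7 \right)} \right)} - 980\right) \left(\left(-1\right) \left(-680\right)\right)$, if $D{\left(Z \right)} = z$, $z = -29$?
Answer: $-686120$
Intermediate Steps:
$A{\left(a,K \right)} = -2 + a$ ($A{\left(a,K \right)} = -2 + \left(K 0 + a\right) = -2 + \left(0 + a\right) = -2 + a$)
$D{\left(Z \right)} = -29$
$\left(D{\left(A{\left(-4,7 \right)} \right)} - 980\right) \left(\left(-1\right) \left(-680\right)\right) = \left(-29 - 980\right) \left(\left(-1\right) \left(-680\right)\right) = \left(-1009\right) 680 = -686120$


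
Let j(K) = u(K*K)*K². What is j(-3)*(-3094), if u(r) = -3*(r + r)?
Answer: 1503684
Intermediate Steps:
u(r) = -6*r
j(K) = -6*K⁴ (j(K) = (-6*K*K)*K² = (-6*K²)*K² = -6*K⁴)
j(-3)*(-3094) = -6*(-3)⁴*(-3094) = -6*81*(-3094) = -486*(-3094) = 1503684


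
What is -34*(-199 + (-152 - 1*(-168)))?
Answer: 6222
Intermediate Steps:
-34*(-199 + (-152 - 1*(-168))) = -34*(-199 + (-152 + 168)) = -34*(-199 + 16) = -34*(-183) = 6222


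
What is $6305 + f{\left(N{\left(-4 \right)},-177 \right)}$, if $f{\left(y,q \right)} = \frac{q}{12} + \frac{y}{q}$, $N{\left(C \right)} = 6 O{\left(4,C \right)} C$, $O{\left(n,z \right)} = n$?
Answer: $\frac{1484627}{236} \approx 6290.8$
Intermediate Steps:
$N{\left(C \right)} = 24 C$ ($N{\left(C \right)} = 6 \cdot 4 C = 24 C$)
$f{\left(y,q \right)} = \frac{q}{12} + \frac{y}{q}$ ($f{\left(y,q \right)} = q \frac{1}{12} + \frac{y}{q} = \frac{q}{12} + \frac{y}{q}$)
$6305 + f{\left(N{\left(-4 \right)},-177 \right)} = 6305 + \left(\frac{1}{12} \left(-177\right) + \frac{24 \left(-4\right)}{-177}\right) = 6305 - \frac{3353}{236} = \frac{1484627}{236}$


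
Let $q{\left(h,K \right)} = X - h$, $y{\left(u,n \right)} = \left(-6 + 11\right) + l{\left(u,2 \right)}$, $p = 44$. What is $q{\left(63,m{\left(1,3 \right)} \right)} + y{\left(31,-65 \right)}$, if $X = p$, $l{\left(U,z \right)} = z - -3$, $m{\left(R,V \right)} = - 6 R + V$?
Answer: $-9$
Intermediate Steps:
$m{\left(R,V \right)} = V - 6 R$
$l{\left(U,z \right)} = 3 + z$ ($l{\left(U,z \right)} = z + 3 = 3 + z$)
$X = 44$
$y{\left(u,n \right)} = 10$ ($y{\left(u,n \right)} = \left(-6 + 11\right) + \left(3 + 2\right) = 5 + 5 = 10$)
$q{\left(h,K \right)} = 44 - h$
$q{\left(63,m{\left(1,3 \right)} \right)} + y{\left(31,-65 \right)} = \left(44 - 63\right) + 10 = -19 + 10 = -9$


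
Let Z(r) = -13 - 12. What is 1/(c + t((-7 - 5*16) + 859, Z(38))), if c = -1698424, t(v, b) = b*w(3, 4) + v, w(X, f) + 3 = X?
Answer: -1/1697652 ≈ -5.8905e-7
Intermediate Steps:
w(X, f) = -3 + X
Z(r) = -25
t(v, b) = v (t(v, b) = b*(-3 + 3) + v = b*0 + v = 0 + v = v)
1/(c + t((-7 - 5*16) + 859, Z(38))) = 1/(-1698424 + ((-7 - 5*16) + 859)) = 1/(-1698424 + ((-7 - 80) + 859)) = 1/(-1698424 + (-87 + 859)) = 1/(-1698424 + 772) = 1/(-1697652) = -1/1697652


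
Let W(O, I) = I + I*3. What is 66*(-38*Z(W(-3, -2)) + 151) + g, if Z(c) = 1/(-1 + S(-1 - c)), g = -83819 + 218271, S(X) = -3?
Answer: 145045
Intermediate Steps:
W(O, I) = 4*I (W(O, I) = I + 3*I = 4*I)
g = 134452
Z(c) = -¼ (Z(c) = 1/(-1 - 3) = 1/(-4) = -¼)
66*(-38*Z(W(-3, -2)) + 151) + g = 66*(-38*(-¼) + 151) + 134452 = 66*(19/2 + 151) + 134452 = 66*(321/2) + 134452 = 10593 + 134452 = 145045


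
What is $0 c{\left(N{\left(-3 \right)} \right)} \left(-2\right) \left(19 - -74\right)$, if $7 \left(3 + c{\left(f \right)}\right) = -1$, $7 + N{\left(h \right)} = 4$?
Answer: $0$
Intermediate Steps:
$N{\left(h \right)} = -3$ ($N{\left(h \right)} = -7 + 4 = -3$)
$c{\left(f \right)} = - \frac{22}{7}$ ($c{\left(f \right)} = -3 + \frac{1}{7} \left(-1\right) = -3 - \frac{1}{7} = - \frac{22}{7}$)
$0 c{\left(N{\left(-3 \right)} \right)} \left(-2\right) \left(19 - -74\right) = 0 \left(- \frac{22}{7}\right) \left(-2\right) \left(19 - -74\right) = 0 \left(-2\right) \left(19 + 74\right) = 0 \cdot 93 = 0$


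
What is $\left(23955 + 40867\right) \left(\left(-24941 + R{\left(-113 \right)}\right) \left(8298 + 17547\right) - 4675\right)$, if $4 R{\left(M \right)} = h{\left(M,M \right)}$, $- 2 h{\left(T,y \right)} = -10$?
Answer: $- \frac{83564958972605}{2} \approx -4.1782 \cdot 10^{13}$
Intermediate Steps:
$h{\left(T,y \right)} = 5$ ($h{\left(T,y \right)} = \left(- \frac{1}{2}\right) \left(-10\right) = 5$)
$R{\left(M \right)} = \frac{5}{4}$ ($R{\left(M \right)} = \frac{1}{4} \cdot 5 = \frac{5}{4}$)
$\left(23955 + 40867\right) \left(\left(-24941 + R{\left(-113 \right)}\right) \left(8298 + 17547\right) - 4675\right) = \left(23955 + 40867\right) \left(\left(-24941 + \frac{5}{4}\right) \left(8298 + 17547\right) - 4675\right) = 64822 \left(\left(- \frac{99759}{4}\right) 25845 - 4675\right) = 64822 \left(- \frac{2578271355}{4} - 4675\right) = 64822 \left(- \frac{2578290055}{4}\right) = - \frac{83564958972605}{2}$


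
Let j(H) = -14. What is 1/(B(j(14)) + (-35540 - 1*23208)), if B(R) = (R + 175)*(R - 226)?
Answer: -1/97388 ≈ -1.0268e-5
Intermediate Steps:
B(R) = (-226 + R)*(175 + R) (B(R) = (175 + R)*(-226 + R) = (-226 + R)*(175 + R))
1/(B(j(14)) + (-35540 - 1*23208)) = 1/((-39550 + (-14)² - 51*(-14)) + (-35540 - 1*23208)) = 1/((-39550 + 196 + 714) + (-35540 - 23208)) = 1/(-38640 - 58748) = 1/(-97388) = -1/97388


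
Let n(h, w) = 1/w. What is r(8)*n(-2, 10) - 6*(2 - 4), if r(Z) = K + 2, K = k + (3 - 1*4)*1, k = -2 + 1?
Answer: 12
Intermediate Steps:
k = -1
K = -2 (K = -1 + (3 - 1*4)*1 = -1 + (3 - 4)*1 = -1 - 1*1 = -1 - 1 = -2)
r(Z) = 0 (r(Z) = -2 + 2 = 0)
r(8)*n(-2, 10) - 6*(2 - 4) = 0/10 - 6*(2 - 4) = 0*(⅒) - 6*(-2) = 0 + 12 = 12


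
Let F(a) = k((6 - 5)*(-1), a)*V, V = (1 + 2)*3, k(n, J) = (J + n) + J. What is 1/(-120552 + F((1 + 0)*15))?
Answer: -1/120291 ≈ -8.3132e-6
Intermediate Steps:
k(n, J) = n + 2*J
V = 9 (V = 3*3 = 9)
F(a) = -9 + 18*a (F(a) = ((6 - 5)*(-1) + 2*a)*9 = (1*(-1) + 2*a)*9 = (-1 + 2*a)*9 = -9 + 18*a)
1/(-120552 + F((1 + 0)*15)) = 1/(-120552 + (-9 + 18*((1 + 0)*15))) = 1/(-120552 + (-9 + 18*(1*15))) = 1/(-120552 + (-9 + 18*15)) = 1/(-120552 + (-9 + 270)) = 1/(-120552 + 261) = 1/(-120291) = -1/120291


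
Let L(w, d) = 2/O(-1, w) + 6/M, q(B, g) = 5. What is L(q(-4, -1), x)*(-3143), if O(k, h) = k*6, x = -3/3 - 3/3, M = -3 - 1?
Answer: 34573/6 ≈ 5762.2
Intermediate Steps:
M = -4
x = -2 (x = -3*⅓ - 3*⅓ = -1 - 1 = -2)
O(k, h) = 6*k
L(w, d) = -11/6 (L(w, d) = 2/((6*(-1))) + 6/(-4) = 2/(-6) + 6*(-¼) = 2*(-⅙) - 3/2 = -⅓ - 3/2 = -11/6)
L(q(-4, -1), x)*(-3143) = -11/6*(-3143) = 34573/6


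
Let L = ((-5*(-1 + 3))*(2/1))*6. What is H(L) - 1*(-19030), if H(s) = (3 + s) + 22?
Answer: 18935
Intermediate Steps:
L = -120 (L = ((-5*2)*(2*1))*6 = -10*2*6 = -20*6 = -120)
H(s) = 25 + s
H(L) - 1*(-19030) = (25 - 120) - 1*(-19030) = -95 + 19030 = 18935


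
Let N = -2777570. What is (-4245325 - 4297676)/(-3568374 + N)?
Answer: 8543001/6345944 ≈ 1.3462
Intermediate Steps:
(-4245325 - 4297676)/(-3568374 + N) = (-4245325 - 4297676)/(-3568374 - 2777570) = -8543001/(-6345944) = -8543001*(-1/6345944) = 8543001/6345944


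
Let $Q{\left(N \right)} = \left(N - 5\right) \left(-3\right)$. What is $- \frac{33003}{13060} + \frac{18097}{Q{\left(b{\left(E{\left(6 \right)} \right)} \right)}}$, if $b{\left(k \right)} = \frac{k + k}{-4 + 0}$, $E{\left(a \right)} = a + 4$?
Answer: $\frac{23535673}{39180} \approx 600.71$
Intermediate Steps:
$E{\left(a \right)} = 4 + a$
$b{\left(k \right)} = - \frac{k}{2}$ ($b{\left(k \right)} = \frac{2 k}{-4} = 2 k \left(- \frac{1}{4}\right) = - \frac{k}{2}$)
$Q{\left(N \right)} = 15 - 3 N$ ($Q{\left(N \right)} = \left(-5 + N\right) \left(-3\right) = 15 - 3 N$)
$- \frac{33003}{13060} + \frac{18097}{Q{\left(b{\left(E{\left(6 \right)} \right)} \right)}} = - \frac{33003}{13060} + \frac{18097}{15 - 3 \left(- \frac{4 + 6}{2}\right)} = \left(-33003\right) \frac{1}{13060} + \frac{18097}{15 - 3 \left(\left(- \frac{1}{2}\right) 10\right)} = - \frac{33003}{13060} + \frac{18097}{15 - -15} = - \frac{33003}{13060} + \frac{18097}{15 + 15} = - \frac{33003}{13060} + \frac{18097}{30} = \frac{23535673}{39180}$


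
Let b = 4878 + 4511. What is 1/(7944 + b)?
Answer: 1/17333 ≈ 5.7693e-5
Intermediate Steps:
b = 9389
1/(7944 + b) = 1/(7944 + 9389) = 1/17333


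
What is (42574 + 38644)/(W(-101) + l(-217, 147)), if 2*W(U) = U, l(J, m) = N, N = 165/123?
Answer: -6659876/4031 ≈ -1652.2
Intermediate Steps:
N = 55/41 (N = 165*(1/123) = 55/41 ≈ 1.3415)
l(J, m) = 55/41
W(U) = U/2
(42574 + 38644)/(W(-101) + l(-217, 147)) = (42574 + 38644)/((1/2)*(-101) + 55/41) = 81218/(-101/2 + 55/41) = 81218/(-4031/82) = 81218*(-82/4031) = -6659876/4031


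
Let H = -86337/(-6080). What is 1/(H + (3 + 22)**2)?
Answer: 6080/3886337 ≈ 0.0015645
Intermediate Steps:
H = 86337/6080 (H = -86337*(-1/6080) = 86337/6080 ≈ 14.200)
1/(H + (3 + 22)**2) = 1/(86337/6080 + (3 + 22)**2) = 1/(86337/6080 + 25**2) = 1/(86337/6080 + 625) = 1/(3886337/6080) = 6080/3886337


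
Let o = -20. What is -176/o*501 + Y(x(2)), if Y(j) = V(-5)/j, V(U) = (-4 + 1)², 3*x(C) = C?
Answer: 44223/10 ≈ 4422.3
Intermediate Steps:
x(C) = C/3
V(U) = 9 (V(U) = (-3)² = 9)
Y(j) = 9/j
-176/o*501 + Y(x(2)) = -176/(-20)*501 + 9/(((⅓)*2)) = -176*(-1/20)*501 + 9/(⅔) = (44/5)*501 + 9*(3/2) = 22044/5 + 27/2 = 44223/10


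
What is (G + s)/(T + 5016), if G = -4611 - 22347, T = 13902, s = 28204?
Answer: 623/9459 ≈ 0.065863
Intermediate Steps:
G = -26958
(G + s)/(T + 5016) = (-26958 + 28204)/(13902 + 5016) = 1246/18918 = 1246*(1/18918) = 623/9459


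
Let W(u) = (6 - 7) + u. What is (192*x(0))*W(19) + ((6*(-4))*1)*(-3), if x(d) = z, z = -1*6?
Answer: -20664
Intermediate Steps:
z = -6
x(d) = -6
W(u) = -1 + u
(192*x(0))*W(19) + ((6*(-4))*1)*(-3) = (192*(-6))*(-1 + 19) + ((6*(-4))*1)*(-3) = -1152*18 - 24*1*(-3) = -20736 - 24*(-3) = -20736 + 72 = -20664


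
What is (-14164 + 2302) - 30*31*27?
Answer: -36972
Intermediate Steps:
(-14164 + 2302) - 30*31*27 = -11862 - 930*27 = -11862 - 25110 = -36972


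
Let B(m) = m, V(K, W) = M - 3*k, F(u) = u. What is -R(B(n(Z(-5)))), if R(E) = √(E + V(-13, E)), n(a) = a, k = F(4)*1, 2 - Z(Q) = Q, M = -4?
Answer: -3*I ≈ -3.0*I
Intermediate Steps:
Z(Q) = 2 - Q
k = 4 (k = 4*1 = 4)
V(K, W) = -16 (V(K, W) = -4 - 3*4 = -4 - 12 = -16)
R(E) = √(-16 + E) (R(E) = √(E - 16) = √(-16 + E))
-R(B(n(Z(-5)))) = -√(-16 + (2 - 1*(-5))) = -√(-16 + (2 + 5)) = -√(-16 + 7) = -√(-9) = -3*I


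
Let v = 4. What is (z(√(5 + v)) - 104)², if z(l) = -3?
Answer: 11449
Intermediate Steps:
(z(√(5 + v)) - 104)² = (-3 - 104)² = (-107)² = 11449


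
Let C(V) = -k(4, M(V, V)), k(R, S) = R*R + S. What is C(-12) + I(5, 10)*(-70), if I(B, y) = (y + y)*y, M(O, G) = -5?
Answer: -14011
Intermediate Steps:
k(R, S) = S + R² (k(R, S) = R² + S = S + R²)
I(B, y) = 2*y² (I(B, y) = (2*y)*y = 2*y²)
C(V) = -11 (C(V) = -(-5 + 4²) = -(-5 + 16) = -1*11 = -11)
C(-12) + I(5, 10)*(-70) = -11 + (2*10²)*(-70) = -11 + (2*100)*(-70) = -11 + 200*(-70) = -11 - 14000 = -14011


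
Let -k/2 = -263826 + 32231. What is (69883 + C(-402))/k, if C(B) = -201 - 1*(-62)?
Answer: 34872/231595 ≈ 0.15057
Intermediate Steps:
C(B) = -139 (C(B) = -201 + 62 = -139)
k = 463190 (k = -2*(-263826 + 32231) = -2*(-231595) = 463190)
(69883 + C(-402))/k = (69883 - 139)/463190 = 69744*(1/463190) = 34872/231595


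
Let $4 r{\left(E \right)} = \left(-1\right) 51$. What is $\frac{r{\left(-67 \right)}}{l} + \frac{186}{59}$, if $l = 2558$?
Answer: $\frac{1900143}{603688} \approx 3.1476$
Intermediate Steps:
$r{\left(E \right)} = - \frac{51}{4}$ ($r{\left(E \right)} = \frac{\left(-1\right) 51}{4} = \frac{1}{4} \left(-51\right) = - \frac{51}{4}$)
$\frac{r{\left(-67 \right)}}{l} + \frac{186}{59} = - \frac{51}{4 \cdot 2558} + \frac{186}{59} = \left(- \frac{51}{4}\right) \frac{1}{2558} + 186 \cdot \frac{1}{59} = - \frac{51}{10232} + \frac{186}{59} = \frac{1900143}{603688}$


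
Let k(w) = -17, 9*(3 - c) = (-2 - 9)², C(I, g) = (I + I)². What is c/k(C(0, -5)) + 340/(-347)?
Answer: -19402/53091 ≈ -0.36545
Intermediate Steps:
C(I, g) = 4*I² (C(I, g) = (2*I)² = 4*I²)
c = -94/9 (c = 3 - (-2 - 9)²/9 = 3 - ⅑*(-11)² = 3 - ⅑*121 = 3 - 121/9 = -94/9 ≈ -10.444)
c/k(C(0, -5)) + 340/(-347) = -94/9/(-17) + 340/(-347) = -94/9*(-1/17) + 340*(-1/347) = 94/153 - 340/347 = -19402/53091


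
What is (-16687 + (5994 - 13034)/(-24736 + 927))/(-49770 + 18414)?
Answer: 397293743/746555004 ≈ 0.53217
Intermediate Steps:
(-16687 + (5994 - 13034)/(-24736 + 927))/(-49770 + 18414) = (-16687 - 7040/(-23809))/(-31356) = (-16687 - 7040*(-1/23809))*(-1/31356) = (-16687 + 7040/23809)*(-1/31356) = -397293743/23809*(-1/31356) = 397293743/746555004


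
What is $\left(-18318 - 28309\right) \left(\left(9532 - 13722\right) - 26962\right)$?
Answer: $1452524304$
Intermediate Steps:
$\left(-18318 - 28309\right) \left(\left(9532 - 13722\right) - 26962\right) = - 46627 \left(\left(9532 - 13722\right) - 26962\right) = - 46627 \left(-4190 - 26962\right) = \left(-46627\right) \left(-31152\right) = 1452524304$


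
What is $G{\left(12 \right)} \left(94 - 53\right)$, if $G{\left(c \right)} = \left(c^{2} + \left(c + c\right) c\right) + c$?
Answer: $18204$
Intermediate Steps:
$G{\left(c \right)} = c + 3 c^{2}$ ($G{\left(c \right)} = \left(c^{2} + 2 c c\right) + c = \left(c^{2} + 2 c^{2}\right) + c = 3 c^{2} + c = c + 3 c^{2}$)
$G{\left(12 \right)} \left(94 - 53\right) = 12 \left(1 + 3 \cdot 12\right) \left(94 - 53\right) = 12 \left(1 + 36\right) 41 = 12 \cdot 37 \cdot 41 = 444 \cdot 41 = 18204$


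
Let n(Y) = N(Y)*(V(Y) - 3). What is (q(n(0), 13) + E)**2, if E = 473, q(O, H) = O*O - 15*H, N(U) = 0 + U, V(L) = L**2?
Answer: 77284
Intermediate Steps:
N(U) = U
n(Y) = Y*(-3 + Y**2) (n(Y) = Y*(Y**2 - 3) = Y*(-3 + Y**2))
q(O, H) = O**2 - 15*H
(q(n(0), 13) + E)**2 = (((0*(-3 + 0**2))**2 - 15*13) + 473)**2 = (((0*(-3 + 0))**2 - 195) + 473)**2 = (((0*(-3))**2 - 195) + 473)**2 = ((0**2 - 195) + 473)**2 = ((0 - 195) + 473)**2 = (-195 + 473)**2 = 278**2 = 77284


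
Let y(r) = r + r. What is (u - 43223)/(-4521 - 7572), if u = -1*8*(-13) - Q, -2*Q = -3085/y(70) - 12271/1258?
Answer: 506461181/141987944 ≈ 3.5669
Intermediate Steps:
y(r) = 2*r
Q = 559887/35224 (Q = -(-3085/(2*70) - 12271/1258)/2 = -(-3085/140 - 12271*1/1258)/2 = -(-3085*1/140 - 12271/1258)/2 = -(-617/28 - 12271/1258)/2 = -½*(-559887/17612) = 559887/35224 ≈ 15.895)
u = 3103409/35224 (u = -1*8*(-13) - 1*559887/35224 = -8*(-13) - 559887/35224 = 104 - 559887/35224 = 3103409/35224 ≈ 88.105)
(u - 43223)/(-4521 - 7572) = (3103409/35224 - 43223)/(-4521 - 7572) = -1519383543/35224/(-12093) = -1519383543/35224*(-1/12093) = 506461181/141987944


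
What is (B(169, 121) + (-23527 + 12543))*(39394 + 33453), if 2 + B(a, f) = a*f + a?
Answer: 701662304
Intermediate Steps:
B(a, f) = -2 + a + a*f (B(a, f) = -2 + (a*f + a) = -2 + (a + a*f) = -2 + a + a*f)
(B(169, 121) + (-23527 + 12543))*(39394 + 33453) = ((-2 + 169 + 169*121) + (-23527 + 12543))*(39394 + 33453) = ((-2 + 169 + 20449) - 10984)*72847 = (20616 - 10984)*72847 = 9632*72847 = 701662304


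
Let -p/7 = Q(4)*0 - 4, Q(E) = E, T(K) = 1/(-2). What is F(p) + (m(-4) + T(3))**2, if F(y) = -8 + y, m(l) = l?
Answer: 161/4 ≈ 40.250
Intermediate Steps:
T(K) = -1/2
p = 28 (p = -7*(4*0 - 4) = -7*(0 - 4) = -7*(-4) = 28)
F(p) + (m(-4) + T(3))**2 = (-8 + 28) + (-4 - 1/2)**2 = 20 + (-9/2)**2 = 20 + 81/4 = 161/4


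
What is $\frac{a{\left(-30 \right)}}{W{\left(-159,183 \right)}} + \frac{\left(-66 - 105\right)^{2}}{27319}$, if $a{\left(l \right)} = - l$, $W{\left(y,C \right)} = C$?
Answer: $\frac{2056891}{1666459} \approx 1.2343$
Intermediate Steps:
$\frac{a{\left(-30 \right)}}{W{\left(-159,183 \right)}} + \frac{\left(-66 - 105\right)^{2}}{27319} = \frac{\left(-1\right) \left(-30\right)}{183} + \frac{\left(-66 - 105\right)^{2}}{27319} = 30 \cdot \frac{1}{183} + \left(-171\right)^{2} \cdot \frac{1}{27319} = \frac{10}{61} + 29241 \cdot \frac{1}{27319} = \frac{10}{61} + \frac{29241}{27319} = \frac{2056891}{1666459}$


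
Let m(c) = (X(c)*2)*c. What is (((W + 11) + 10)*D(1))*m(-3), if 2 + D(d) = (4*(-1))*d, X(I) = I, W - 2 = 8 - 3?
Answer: -3024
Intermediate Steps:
W = 7 (W = 2 + (8 - 3) = 2 + 5 = 7)
D(d) = -2 - 4*d (D(d) = -2 + (4*(-1))*d = -2 - 4*d)
m(c) = 2*c² (m(c) = (c*2)*c = (2*c)*c = 2*c²)
(((W + 11) + 10)*D(1))*m(-3) = (((7 + 11) + 10)*(-2 - 4*1))*(2*(-3)²) = ((18 + 10)*(-2 - 4))*(2*9) = (28*(-6))*18 = -168*18 = -3024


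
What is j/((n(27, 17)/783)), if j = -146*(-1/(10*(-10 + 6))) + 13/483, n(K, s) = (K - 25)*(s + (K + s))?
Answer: -9134739/392840 ≈ -23.253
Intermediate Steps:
n(K, s) = (-25 + K)*(K + 2*s)
j = -34999/9660 (j = -146/((-10*(-4))) + 13*(1/483) = -146/40 + 13/483 = -146*1/40 + 13/483 = -73/20 + 13/483 = -34999/9660 ≈ -3.6231)
j/((n(27, 17)/783)) = -34999*783/(27² - 50*17 - 25*27 + 2*27*17)/9660 = -34999*783/(729 - 850 - 675 + 918)/9660 = -34999/(9660*(122*(1/783))) = -34999/(9660*122/783) = -34999/9660*783/122 = -9134739/392840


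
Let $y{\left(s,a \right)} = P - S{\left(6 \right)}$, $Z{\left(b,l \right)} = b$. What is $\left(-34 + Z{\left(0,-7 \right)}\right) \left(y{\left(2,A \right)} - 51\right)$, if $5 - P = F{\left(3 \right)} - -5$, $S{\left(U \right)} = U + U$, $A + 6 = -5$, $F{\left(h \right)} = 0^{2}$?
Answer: $2142$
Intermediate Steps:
$F{\left(h \right)} = 0$
$A = -11$ ($A = -6 - 5 = -11$)
$S{\left(U \right)} = 2 U$
$P = 0$ ($P = 5 - \left(0 - -5\right) = 5 - \left(0 + 5\right) = 5 - 5 = 0$)
$y{\left(s,a \right)} = -12$ ($y{\left(s,a \right)} = 0 - 2 \cdot 6 = 0 - 12 = -12$)
$\left(-34 + Z{\left(0,-7 \right)}\right) \left(y{\left(2,A \right)} - 51\right) = \left(-34 + 0\right) \left(-12 - 51\right) = - 34 \left(-12 - 51\right) = \left(-34\right) \left(-63\right) = 2142$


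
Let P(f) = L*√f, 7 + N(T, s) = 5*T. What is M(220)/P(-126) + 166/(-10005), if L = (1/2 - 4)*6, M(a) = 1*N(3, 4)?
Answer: -166/10005 + 4*I*√14/441 ≈ -0.016592 + 0.033938*I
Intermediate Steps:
N(T, s) = -7 + 5*T
M(a) = 8 (M(a) = 1*(-7 + 5*3) = 1*(-7 + 15) = 1*8 = 8)
L = -21 (L = (½ - 4)*6 = -7/2*6 = -21)
P(f) = -21*√f
M(220)/P(-126) + 166/(-10005) = 8/((-63*I*√14)) + 166/(-10005) = 8/((-63*I*√14)) + 166*(-1/10005) = 8/((-63*I*√14)) - 166/10005 = 8*(I*√14/882) - 166/10005 = 4*I*√14/441 - 166/10005 = -166/10005 + 4*I*√14/441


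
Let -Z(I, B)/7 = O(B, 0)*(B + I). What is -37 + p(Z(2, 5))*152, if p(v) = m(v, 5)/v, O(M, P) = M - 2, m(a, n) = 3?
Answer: -1965/49 ≈ -40.102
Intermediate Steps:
O(M, P) = -2 + M
Z(I, B) = -7*(-2 + B)*(B + I)
p(v) = 3/v
-37 + p(Z(2, 5))*152 = -37 + (3/((-7*(-2 + 5)*(5 + 2))))*152 = -37 + (3/((-7*3*7)))*152 = -37 + (3/(-147))*152 = -37 + (3*(-1/147))*152 = -37 - 1/49*152 = -37 - 152/49 = -1965/49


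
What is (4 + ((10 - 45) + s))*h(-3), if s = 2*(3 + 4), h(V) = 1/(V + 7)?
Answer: -17/4 ≈ -4.2500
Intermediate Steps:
h(V) = 1/(7 + V)
s = 14 (s = 2*7 = 14)
(4 + ((10 - 45) + s))*h(-3) = (4 + ((10 - 45) + 14))/(7 - 3) = (4 + (-35 + 14))/4 = (4 - 21)*(¼) = -17*¼ = -17/4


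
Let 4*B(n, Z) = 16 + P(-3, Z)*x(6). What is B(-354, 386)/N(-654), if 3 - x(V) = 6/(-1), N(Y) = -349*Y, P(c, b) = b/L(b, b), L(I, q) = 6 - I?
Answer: 1303/173466960 ≈ 7.5115e-6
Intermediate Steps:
P(c, b) = b/(6 - b)
x(V) = 9 (x(V) = 3 - 6/(-1) = 3 - 6*(-1) = 3 - 1*(-6) = 3 + 6 = 9)
B(n, Z) = 4 - 9*Z/(4*(-6 + Z)) (B(n, Z) = (16 - Z/(-6 + Z)*9)/4 = (16 - 9*Z/(-6 + Z))/4 = 4 - 9*Z/(4*(-6 + Z)))
B(-354, 386)/N(-654) = ((-96 + 7*386)/(4*(-6 + 386)))/((-349*(-654))) = ((1/4)*(-96 + 2702)/380)/228246 = ((1/4)*(1/380)*2606)*(1/228246) = (1303/760)*(1/228246) = 1303/173466960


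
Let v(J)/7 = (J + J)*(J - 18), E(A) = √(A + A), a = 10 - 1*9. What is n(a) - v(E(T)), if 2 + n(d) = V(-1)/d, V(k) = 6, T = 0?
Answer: 4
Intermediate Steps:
a = 1 (a = 10 - 9 = 1)
E(A) = √2*√A (E(A) = √(2*A) = √2*√A)
v(J) = 14*J*(-18 + J) (v(J) = 7*((J + J)*(J - 18)) = 7*((2*J)*(-18 + J)) = 7*(2*J*(-18 + J)) = 14*J*(-18 + J))
n(d) = -2 + 6/d
n(a) - v(E(T)) = (-2 + 6/1) - 14*√2*√0*(-18 + √2*√0) = (-2 + 6*1) - 14*√2*0*(-18 + √2*0) = (-2 + 6) - 14*0*(-18 + 0) = 4 - 14*0*(-18) = 4 - 1*0 = 4 + 0 = 4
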